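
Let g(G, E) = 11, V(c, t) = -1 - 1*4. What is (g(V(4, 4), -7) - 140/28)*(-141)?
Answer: -846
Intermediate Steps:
V(c, t) = -5 (V(c, t) = -1 - 4 = -5)
(g(V(4, 4), -7) - 140/28)*(-141) = (11 - 140/28)*(-141) = (11 - 140*1/28)*(-141) = (11 - 5)*(-141) = 6*(-141) = -846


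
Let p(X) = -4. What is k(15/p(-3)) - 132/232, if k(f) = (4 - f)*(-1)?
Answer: -965/116 ≈ -8.3190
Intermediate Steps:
k(f) = -4 + f
k(15/p(-3)) - 132/232 = (-4 + 15/(-4)) - 132/232 = (-4 + 15*(-¼)) - 132/232 = (-4 - 15/4) - 1*33/58 = -31/4 - 33/58 = -965/116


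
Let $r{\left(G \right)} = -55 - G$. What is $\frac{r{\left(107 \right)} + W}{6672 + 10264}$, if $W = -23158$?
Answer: $- \frac{2915}{2117} \approx -1.3769$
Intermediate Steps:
$\frac{r{\left(107 \right)} + W}{6672 + 10264} = \frac{\left(-55 - 107\right) - 23158}{6672 + 10264} = \frac{\left(-55 - 107\right) - 23158}{16936} = \left(-162 - 23158\right) \frac{1}{16936} = \left(-23320\right) \frac{1}{16936} = - \frac{2915}{2117}$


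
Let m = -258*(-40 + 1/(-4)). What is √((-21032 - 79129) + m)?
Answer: I*√359106/2 ≈ 299.63*I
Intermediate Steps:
m = 20769/2 (m = -258*(-40 - ¼) = -258*(-161/4) = 20769/2 ≈ 10385.)
√((-21032 - 79129) + m) = √((-21032 - 79129) + 20769/2) = √(-100161 + 20769/2) = √(-179553/2) = I*√359106/2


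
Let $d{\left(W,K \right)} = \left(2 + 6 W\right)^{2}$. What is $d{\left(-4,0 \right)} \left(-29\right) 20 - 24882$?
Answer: $-305602$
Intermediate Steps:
$d{\left(-4,0 \right)} \left(-29\right) 20 - 24882 = 4 \left(1 + 3 \left(-4\right)\right)^{2} \left(-29\right) 20 - 24882 = 4 \left(1 - 12\right)^{2} \left(-29\right) 20 - 24882 = 4 \left(-11\right)^{2} \left(-29\right) 20 - 24882 = 4 \cdot 121 \left(-29\right) 20 - 24882 = 484 \left(-29\right) 20 - 24882 = \left(-14036\right) 20 - 24882 = -280720 - 24882 = -305602$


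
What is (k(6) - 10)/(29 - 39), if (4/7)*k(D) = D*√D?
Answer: 1 - 21*√6/20 ≈ -1.5720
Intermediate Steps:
k(D) = 7*D^(3/2)/4 (k(D) = 7*(D*√D)/4 = 7*D^(3/2)/4)
(k(6) - 10)/(29 - 39) = (7*6^(3/2)/4 - 10)/(29 - 39) = (7*(6*√6)/4 - 10)/(-10) = (21*√6/2 - 10)*(-⅒) = (-10 + 21*√6/2)*(-⅒) = 1 - 21*√6/20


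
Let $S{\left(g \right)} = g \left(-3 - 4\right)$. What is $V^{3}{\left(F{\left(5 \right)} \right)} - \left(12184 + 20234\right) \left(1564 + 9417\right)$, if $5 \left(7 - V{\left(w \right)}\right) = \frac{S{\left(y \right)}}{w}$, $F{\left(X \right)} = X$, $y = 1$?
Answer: $- \frac{5562213627682}{15625} \approx -3.5598 \cdot 10^{8}$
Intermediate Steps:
$S{\left(g \right)} = - 7 g$ ($S{\left(g \right)} = g \left(-7\right) = - 7 g$)
$V{\left(w \right)} = 7 + \frac{7}{5 w}$ ($V{\left(w \right)} = 7 - \frac{\left(-7\right) 1 \frac{1}{w}}{5} = 7 - \frac{\left(-7\right) \frac{1}{w}}{5} = 7 + \frac{7}{5 w}$)
$V^{3}{\left(F{\left(5 \right)} \right)} - \left(12184 + 20234\right) \left(1564 + 9417\right) = \left(7 + \frac{7}{5 \cdot 5}\right)^{3} - \left(12184 + 20234\right) \left(1564 + 9417\right) = \left(7 + \frac{7}{5} \cdot \frac{1}{5}\right)^{3} - 32418 \cdot 10981 = \left(7 + \frac{7}{25}\right)^{3} - 355982058 = \left(\frac{182}{25}\right)^{3} - 355982058 = \frac{6028568}{15625} - 355982058 = - \frac{5562213627682}{15625}$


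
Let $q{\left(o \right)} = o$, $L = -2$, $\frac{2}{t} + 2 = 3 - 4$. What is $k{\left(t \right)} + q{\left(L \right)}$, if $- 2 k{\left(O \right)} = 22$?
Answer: $-13$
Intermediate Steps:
$t = - \frac{2}{3}$ ($t = \frac{2}{-2 + \left(3 - 4\right)} = \frac{2}{-2 - 1} = \frac{2}{-3} = 2 \left(- \frac{1}{3}\right) = - \frac{2}{3} \approx -0.66667$)
$k{\left(O \right)} = -11$ ($k{\left(O \right)} = \left(- \frac{1}{2}\right) 22 = -11$)
$k{\left(t \right)} + q{\left(L \right)} = -11 - 2 = -13$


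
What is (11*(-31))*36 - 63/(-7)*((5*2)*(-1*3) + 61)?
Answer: -11997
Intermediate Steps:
(11*(-31))*36 - 63/(-7)*((5*2)*(-1*3) + 61) = -341*36 - 63*(-1/7)*(10*(-3) + 61) = -12276 - (-9)*(-30 + 61) = -12276 - (-9)*31 = -12276 - 1*(-279) = -12276 + 279 = -11997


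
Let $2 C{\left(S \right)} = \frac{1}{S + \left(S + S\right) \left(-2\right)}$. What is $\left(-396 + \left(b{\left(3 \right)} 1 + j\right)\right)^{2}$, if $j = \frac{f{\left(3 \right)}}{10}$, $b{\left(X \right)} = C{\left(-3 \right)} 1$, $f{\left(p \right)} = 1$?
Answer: $\frac{317302969}{2025} \approx 1.5669 \cdot 10^{5}$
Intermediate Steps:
$C{\left(S \right)} = - \frac{1}{6 S}$ ($C{\left(S \right)} = \frac{1}{2 \left(S + \left(S + S\right) \left(-2\right)\right)} = \frac{1}{2 \left(S + 2 S \left(-2\right)\right)} = \frac{1}{2 \left(S - 4 S\right)} = \frac{1}{2 \left(- 3 S\right)} = \frac{\left(- \frac{1}{3}\right) \frac{1}{S}}{2} = - \frac{1}{6 S}$)
$b{\left(X \right)} = \frac{1}{18}$ ($b{\left(X \right)} = - \frac{1}{6 \left(-3\right)} 1 = \left(- \frac{1}{6}\right) \left(- \frac{1}{3}\right) 1 = \frac{1}{18} \cdot 1 = \frac{1}{18}$)
$j = \frac{1}{10}$ ($j = 1 \cdot \frac{1}{10} = \frac{1}{10} \approx 0.1$)
$\left(-396 + \left(b{\left(3 \right)} 1 + j\right)\right)^{2} = \left(-396 + \left(\frac{1}{18} \cdot 1 + \frac{1}{10}\right)\right)^{2} = \left(-396 + \left(\frac{1}{18} + \frac{1}{10}\right)\right)^{2} = \left(-396 + \frac{7}{45}\right)^{2} = \left(- \frac{17813}{45}\right)^{2} = \frac{317302969}{2025}$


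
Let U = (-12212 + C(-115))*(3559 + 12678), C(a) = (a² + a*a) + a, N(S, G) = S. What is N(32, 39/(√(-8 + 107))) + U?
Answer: 229315183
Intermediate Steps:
C(a) = a + 2*a² (C(a) = (a² + a²) + a = 2*a² + a = a + 2*a²)
U = 229315151 (U = (-12212 - 115*(1 + 2*(-115)))*(3559 + 12678) = (-12212 - 115*(1 - 230))*16237 = (-12212 - 115*(-229))*16237 = (-12212 + 26335)*16237 = 14123*16237 = 229315151)
N(32, 39/(√(-8 + 107))) + U = 32 + 229315151 = 229315183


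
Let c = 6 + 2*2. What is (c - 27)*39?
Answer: -663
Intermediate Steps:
c = 10 (c = 6 + 4 = 10)
(c - 27)*39 = (10 - 27)*39 = -17*39 = -663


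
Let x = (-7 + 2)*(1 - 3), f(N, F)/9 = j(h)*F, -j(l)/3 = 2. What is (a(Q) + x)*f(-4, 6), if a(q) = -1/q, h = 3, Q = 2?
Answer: -3078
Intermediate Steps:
j(l) = -6 (j(l) = -3*2 = -6)
f(N, F) = -54*F (f(N, F) = 9*(-6*F) = -54*F)
x = 10 (x = -5*(-2) = 10)
(a(Q) + x)*f(-4, 6) = (-1/2 + 10)*(-54*6) = (-1*½ + 10)*(-324) = (-½ + 10)*(-324) = (19/2)*(-324) = -3078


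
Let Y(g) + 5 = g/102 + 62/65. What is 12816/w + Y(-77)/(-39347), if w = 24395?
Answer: 5620326479/10695695010 ≈ 0.52548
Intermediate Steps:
Y(g) = -263/65 + g/102 (Y(g) = -5 + (g/102 + 62/65) = -5 + (62/65 + g/102) = -263/65 + g/102)
12816/w + Y(-77)/(-39347) = 12816/24395 + (-263/65 + (1/102)*(-77))/(-39347) = 12816*(1/24395) + (-263/65 - 77/102)*(-1/39347) = 12816/24395 - 31831/6630*(-1/39347) = 12816/24395 + 31831/260870610 = 5620326479/10695695010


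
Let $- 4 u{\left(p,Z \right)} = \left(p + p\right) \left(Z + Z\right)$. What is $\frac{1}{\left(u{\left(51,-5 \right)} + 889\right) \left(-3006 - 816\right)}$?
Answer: $- \frac{1}{4372368} \approx -2.2871 \cdot 10^{-7}$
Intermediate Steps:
$u{\left(p,Z \right)} = - Z p$ ($u{\left(p,Z \right)} = - \frac{\left(p + p\right) \left(Z + Z\right)}{4} = - \frac{2 p 2 Z}{4} = - \frac{4 Z p}{4} = - Z p$)
$\frac{1}{\left(u{\left(51,-5 \right)} + 889\right) \left(-3006 - 816\right)} = \frac{1}{\left(\left(-1\right) \left(-5\right) 51 + 889\right) \left(-3006 - 816\right)} = \frac{1}{\left(255 + 889\right) \left(-3822\right)} = \frac{1}{1144 \left(-3822\right)} = \frac{1}{-4372368} = - \frac{1}{4372368}$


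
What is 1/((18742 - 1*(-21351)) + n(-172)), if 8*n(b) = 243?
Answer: 8/320987 ≈ 2.4923e-5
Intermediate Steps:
n(b) = 243/8 (n(b) = (⅛)*243 = 243/8)
1/((18742 - 1*(-21351)) + n(-172)) = 1/((18742 - 1*(-21351)) + 243/8) = 1/((18742 + 21351) + 243/8) = 1/(40093 + 243/8) = 1/(320987/8) = 8/320987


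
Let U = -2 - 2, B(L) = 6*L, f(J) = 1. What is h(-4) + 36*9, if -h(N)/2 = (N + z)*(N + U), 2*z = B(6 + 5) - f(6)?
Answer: 780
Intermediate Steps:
z = 65/2 (z = (6*(6 + 5) - 1*1)/2 = (6*11 - 1)/2 = (66 - 1)/2 = (½)*65 = 65/2 ≈ 32.500)
U = -4
h(N) = -2*(-4 + N)*(65/2 + N) (h(N) = -2*(N + 65/2)*(N - 4) = -2*(65/2 + N)*(-4 + N) = -2*(-4 + N)*(65/2 + N))
h(-4) + 36*9 = (260 - 57*(-4) - 2*(-4)²) + 36*9 = (260 + 228 - 2*16) + 324 = (260 + 228 - 32) + 324 = 456 + 324 = 780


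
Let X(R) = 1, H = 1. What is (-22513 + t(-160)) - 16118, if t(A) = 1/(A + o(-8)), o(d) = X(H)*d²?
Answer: -3708577/96 ≈ -38631.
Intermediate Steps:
o(d) = d² (o(d) = 1*d² = d²)
t(A) = 1/(64 + A) (t(A) = 1/(A + (-8)²) = 1/(A + 64) = 1/(64 + A))
(-22513 + t(-160)) - 16118 = (-22513 + 1/(64 - 160)) - 16118 = (-22513 + 1/(-96)) - 16118 = (-22513 - 1/96) - 16118 = -2161249/96 - 16118 = -3708577/96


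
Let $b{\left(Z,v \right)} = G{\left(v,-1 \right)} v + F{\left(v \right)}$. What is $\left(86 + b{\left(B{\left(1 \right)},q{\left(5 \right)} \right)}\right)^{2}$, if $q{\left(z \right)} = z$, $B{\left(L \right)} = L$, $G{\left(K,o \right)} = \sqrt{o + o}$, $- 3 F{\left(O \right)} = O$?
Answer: $\frac{63559}{9} + \frac{2530 i \sqrt{2}}{3} \approx 7062.1 + 1192.7 i$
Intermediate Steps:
$F{\left(O \right)} = - \frac{O}{3}$
$G{\left(K,o \right)} = \sqrt{2} \sqrt{o}$ ($G{\left(K,o \right)} = \sqrt{2 o} = \sqrt{2} \sqrt{o}$)
$b{\left(Z,v \right)} = - \frac{v}{3} + i v \sqrt{2}$ ($b{\left(Z,v \right)} = \sqrt{2} \sqrt{-1} v - \frac{v}{3} = \sqrt{2} i v - \frac{v}{3} = i \sqrt{2} v - \frac{v}{3} = i v \sqrt{2} - \frac{v}{3} = - \frac{v}{3} + i v \sqrt{2}$)
$\left(86 + b{\left(B{\left(1 \right)},q{\left(5 \right)} \right)}\right)^{2} = \left(86 + 5 \left(- \frac{1}{3} + i \sqrt{2}\right)\right)^{2} = \left(86 - \left(\frac{5}{3} - 5 i \sqrt{2}\right)\right)^{2} = \left(\frac{253}{3} + 5 i \sqrt{2}\right)^{2}$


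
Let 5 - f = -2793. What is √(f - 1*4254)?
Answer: 4*I*√91 ≈ 38.158*I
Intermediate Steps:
f = 2798 (f = 5 - 1*(-2793) = 5 + 2793 = 2798)
√(f - 1*4254) = √(2798 - 1*4254) = √(2798 - 4254) = √(-1456) = 4*I*√91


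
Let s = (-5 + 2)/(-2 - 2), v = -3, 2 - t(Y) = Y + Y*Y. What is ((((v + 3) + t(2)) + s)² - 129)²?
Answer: 3591025/256 ≈ 14027.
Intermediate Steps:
t(Y) = 2 - Y - Y² (t(Y) = 2 - (Y + Y*Y) = 2 - (Y + Y²) = 2 + (-Y - Y²) = 2 - Y - Y²)
s = ¾ (s = -3/(-4) = -3*(-¼) = ¾ ≈ 0.75000)
((((v + 3) + t(2)) + s)² - 129)² = ((((-3 + 3) + (2 - 1*2 - 1*2²)) + ¾)² - 129)² = (((0 + (2 - 2 - 1*4)) + ¾)² - 129)² = (((0 + (2 - 2 - 4)) + ¾)² - 129)² = (((0 - 4) + ¾)² - 129)² = ((-4 + ¾)² - 129)² = ((-13/4)² - 129)² = (169/16 - 129)² = (-1895/16)² = 3591025/256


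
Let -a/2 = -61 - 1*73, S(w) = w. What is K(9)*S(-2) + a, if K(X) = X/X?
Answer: 266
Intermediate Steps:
K(X) = 1
a = 268 (a = -2*(-61 - 1*73) = -2*(-61 - 73) = -2*(-134) = 268)
K(9)*S(-2) + a = 1*(-2) + 268 = -2 + 268 = 266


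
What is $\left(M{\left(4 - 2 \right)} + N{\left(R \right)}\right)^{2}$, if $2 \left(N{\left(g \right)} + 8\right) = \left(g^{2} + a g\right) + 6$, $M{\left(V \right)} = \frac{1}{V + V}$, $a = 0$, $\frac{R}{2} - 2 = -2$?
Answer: $\frac{361}{16} \approx 22.563$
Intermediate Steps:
$R = 0$ ($R = 4 + 2 \left(-2\right) = 4 - 4 = 0$)
$M{\left(V \right)} = \frac{1}{2 V}$
$N{\left(g \right)} = -5 + \frac{g^{2}}{2}$ ($N{\left(g \right)} = -8 + \frac{\left(g^{2} + 0 g\right) + 6}{2} = -8 + \frac{\left(g^{2} + 0\right) + 6}{2} = -8 + \frac{g^{2} + 6}{2} = -8 + \frac{6 + g^{2}}{2} = -8 + \left(3 + \frac{g^{2}}{2}\right) = -5 + \frac{g^{2}}{2}$)
$\left(M{\left(4 - 2 \right)} + N{\left(R \right)}\right)^{2} = \left(\frac{1}{2 \left(4 - 2\right)} - \left(5 - \frac{0^{2}}{2}\right)\right)^{2} = \left(\frac{1}{2 \cdot 2} + \left(-5 + \frac{1}{2} \cdot 0\right)\right)^{2} = \left(\frac{1}{2} \cdot \frac{1}{2} + \left(-5 + 0\right)\right)^{2} = \left(\frac{1}{4} - 5\right)^{2} = \left(- \frac{19}{4}\right)^{2} = \frac{361}{16}$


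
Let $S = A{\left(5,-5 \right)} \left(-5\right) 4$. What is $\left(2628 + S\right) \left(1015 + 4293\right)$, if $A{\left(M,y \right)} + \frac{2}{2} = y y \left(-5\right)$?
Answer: $27325584$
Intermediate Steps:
$A{\left(M,y \right)} = -1 - 5 y^{2}$ ($A{\left(M,y \right)} = -1 + y y \left(-5\right) = -1 + y^{2} \left(-5\right) = -1 - 5 y^{2}$)
$S = 2520$ ($S = \left(-1 - 5 \left(-5\right)^{2}\right) \left(-5\right) 4 = \left(-1 - 125\right) \left(-5\right) 4 = \left(-126\right) \left(-5\right) 4 = 630 \cdot 4 = 2520$)
$\left(2628 + S\right) \left(1015 + 4293\right) = \left(2628 + 2520\right) \left(1015 + 4293\right) = 5148 \cdot 5308 = 27325584$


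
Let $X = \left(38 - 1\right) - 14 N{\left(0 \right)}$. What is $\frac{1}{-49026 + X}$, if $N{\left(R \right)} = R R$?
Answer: $- \frac{1}{48989} \approx -2.0413 \cdot 10^{-5}$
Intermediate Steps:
$N{\left(R \right)} = R^{2}$
$X = 37$ ($X = \left(38 - 1\right) - 14 \cdot 0^{2} = 37 - 0 = 37 + 0 = 37$)
$\frac{1}{-49026 + X} = \frac{1}{-49026 + 37} = \frac{1}{-48989} = - \frac{1}{48989}$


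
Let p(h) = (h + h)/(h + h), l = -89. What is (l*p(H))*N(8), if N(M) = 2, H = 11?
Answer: -178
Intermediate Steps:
p(h) = 1 (p(h) = (2*h)/((2*h)) = (2*h)*(1/(2*h)) = 1)
(l*p(H))*N(8) = -89*1*2 = -89*2 = -178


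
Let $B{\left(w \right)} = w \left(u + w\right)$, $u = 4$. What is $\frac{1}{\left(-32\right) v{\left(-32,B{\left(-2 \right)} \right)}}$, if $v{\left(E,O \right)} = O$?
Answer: $\frac{1}{128} \approx 0.0078125$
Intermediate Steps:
$B{\left(w \right)} = w \left(4 + w\right)$
$\frac{1}{\left(-32\right) v{\left(-32,B{\left(-2 \right)} \right)}} = \frac{1}{\left(-32\right) \left(- 2 \left(4 - 2\right)\right)} = \frac{1}{\left(-32\right) \left(\left(-2\right) 2\right)} = \frac{1}{\left(-32\right) \left(-4\right)} = \frac{1}{128}$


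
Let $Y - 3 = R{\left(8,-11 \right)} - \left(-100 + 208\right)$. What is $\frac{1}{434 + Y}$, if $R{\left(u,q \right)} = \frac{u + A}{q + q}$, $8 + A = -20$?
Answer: $\frac{11}{3629} \approx 0.0030311$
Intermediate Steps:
$A = -28$ ($A = -8 - 20 = -28$)
$R{\left(u,q \right)} = \frac{-28 + u}{2 q}$ ($R{\left(u,q \right)} = \frac{u - 28}{q + q} = \frac{-28 + u}{2 q}$)
$Y = - \frac{1145}{11}$ ($Y = 3 + \left(\frac{-28 + 8}{2 \left(-11\right)} - \left(-100 + 208\right)\right) = 3 + \left(\frac{1}{2} \left(- \frac{1}{11}\right) \left(-20\right) - 108\right) = 3 + \left(\frac{10}{11} - 108\right) = 3 - \frac{1178}{11} = - \frac{1145}{11} \approx -104.09$)
$\frac{1}{434 + Y} = \frac{1}{434 - \frac{1145}{11}} = \frac{1}{\frac{3629}{11}} = \frac{11}{3629}$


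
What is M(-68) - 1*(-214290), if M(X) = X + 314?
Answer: 214536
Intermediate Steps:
M(X) = 314 + X
M(-68) - 1*(-214290) = (314 - 68) - 1*(-214290) = 246 + 214290 = 214536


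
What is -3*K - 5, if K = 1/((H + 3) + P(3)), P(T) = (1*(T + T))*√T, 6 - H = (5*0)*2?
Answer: -4 - 2*√3/3 ≈ -5.1547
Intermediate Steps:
H = 6 (H = 6 - 5*0*2 = 6 - 0*2 = 6 - 1*0 = 6 + 0 = 6)
P(T) = 2*T^(3/2) (P(T) = (1*(2*T))*√T = (2*T)*√T = 2*T^(3/2))
K = 1/(9 + 6*√3) (K = 1/((6 + 3) + 2*3^(3/2)) = 1/(9 + 2*(3*√3)) = 1/(9 + 6*√3) ≈ 0.051567)
-3*K - 5 = -3*(-⅓ + 2*√3/9) - 5 = (1 - 2*√3/3) - 5 = -4 - 2*√3/3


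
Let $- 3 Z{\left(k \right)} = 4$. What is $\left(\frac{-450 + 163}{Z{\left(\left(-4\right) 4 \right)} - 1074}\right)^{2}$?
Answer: $\frac{741321}{10407076} \approx 0.071232$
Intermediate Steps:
$Z{\left(k \right)} = - \frac{4}{3}$ ($Z{\left(k \right)} = \left(- \frac{1}{3}\right) 4 = - \frac{4}{3}$)
$\left(\frac{-450 + 163}{Z{\left(\left(-4\right) 4 \right)} - 1074}\right)^{2} = \left(\frac{-450 + 163}{- \frac{4}{3} - 1074}\right)^{2} = \left(- \frac{287}{- \frac{3226}{3}}\right)^{2} = \left(\left(-287\right) \left(- \frac{3}{3226}\right)\right)^{2} = \left(\frac{861}{3226}\right)^{2} = \frac{741321}{10407076}$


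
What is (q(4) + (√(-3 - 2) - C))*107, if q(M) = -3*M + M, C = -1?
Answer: -749 + 107*I*√5 ≈ -749.0 + 239.26*I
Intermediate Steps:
q(M) = -2*M
(q(4) + (√(-3 - 2) - C))*107 = (-2*4 + (√(-3 - 2) - 1*(-1)))*107 = (-8 + (√(-5) + 1))*107 = (-8 + (I*√5 + 1))*107 = (-8 + (1 + I*√5))*107 = (-7 + I*√5)*107 = -749 + 107*I*√5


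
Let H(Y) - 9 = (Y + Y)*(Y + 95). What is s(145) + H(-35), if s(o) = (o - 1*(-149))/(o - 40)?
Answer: -20941/5 ≈ -4188.2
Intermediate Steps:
s(o) = (149 + o)/(-40 + o) (s(o) = (o + 149)/(-40 + o) = (149 + o)/(-40 + o))
H(Y) = 9 + 2*Y*(95 + Y) (H(Y) = 9 + (Y + Y)*(Y + 95) = 9 + (2*Y)*(95 + Y) = 9 + 2*Y*(95 + Y))
s(145) + H(-35) = (149 + 145)/(-40 + 145) + (9 + 2*(-35)² + 190*(-35)) = 294/105 + (9 + 2*1225 - 6650) = (1/105)*294 + (9 + 2450 - 6650) = 14/5 - 4191 = -20941/5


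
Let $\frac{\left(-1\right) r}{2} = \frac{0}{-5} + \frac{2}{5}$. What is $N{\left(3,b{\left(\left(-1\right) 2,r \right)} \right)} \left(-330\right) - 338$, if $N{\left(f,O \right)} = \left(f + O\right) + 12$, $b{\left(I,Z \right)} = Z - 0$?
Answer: $-5024$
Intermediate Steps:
$r = - \frac{4}{5}$ ($r = - 2 \left(\frac{0}{-5} + \frac{2}{5}\right) = - 2 \left(0 \left(- \frac{1}{5}\right) + 2 \cdot \frac{1}{5}\right) = - 2 \left(0 + \frac{2}{5}\right) = \left(-2\right) \frac{2}{5} = - \frac{4}{5} \approx -0.8$)
$b{\left(I,Z \right)} = Z$ ($b{\left(I,Z \right)} = Z + 0 = Z$)
$N{\left(f,O \right)} = 12 + O + f$ ($N{\left(f,O \right)} = \left(O + f\right) + 12 = 12 + O + f$)
$N{\left(3,b{\left(\left(-1\right) 2,r \right)} \right)} \left(-330\right) - 338 = \left(12 - \frac{4}{5} + 3\right) \left(-330\right) - 338 = \frac{71}{5} \left(-330\right) - 338 = -4686 - 338 = -5024$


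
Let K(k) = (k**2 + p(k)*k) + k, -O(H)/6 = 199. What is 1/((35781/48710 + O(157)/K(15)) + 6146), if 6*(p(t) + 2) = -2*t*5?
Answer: 535810/3297359167 ≈ 0.00016250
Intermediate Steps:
p(t) = -2 - 5*t/3 (p(t) = -2 + (-2*t*5)/6 = -2 + (-10*t)/6 = -2 - 5*t/3)
O(H) = -1194 (O(H) = -6*199 = -1194)
K(k) = k + k**2 + k*(-2 - 5*k/3) (K(k) = (k**2 + (-2 - 5*k/3)*k) + k = (k**2 + k*(-2 - 5*k/3)) + k = k + k**2 + k*(-2 - 5*k/3))
1/((35781/48710 + O(157)/K(15)) + 6146) = 1/((35781/48710 - 1194*1/(5*(-3 - 2*15))) + 6146) = 1/((35781*(1/48710) - 1194*1/(5*(-3 - 30))) + 6146) = 1/((35781/48710 - 1194/((1/3)*15*(-33))) + 6146) = 1/((35781/48710 - 1194/(-165)) + 6146) = 1/((35781/48710 - 1194*(-1/165)) + 6146) = 1/((35781/48710 + 398/55) + 6146) = 1/(4270907/535810 + 6146) = 1/(3297359167/535810) = 535810/3297359167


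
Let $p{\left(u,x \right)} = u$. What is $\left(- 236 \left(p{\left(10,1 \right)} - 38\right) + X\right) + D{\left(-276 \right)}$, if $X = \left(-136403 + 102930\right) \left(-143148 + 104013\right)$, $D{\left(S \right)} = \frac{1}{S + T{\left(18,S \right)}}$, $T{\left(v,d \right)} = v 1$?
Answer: $\frac{337972895453}{258} \approx 1.31 \cdot 10^{9}$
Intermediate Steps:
$T{\left(v,d \right)} = v$
$D{\left(S \right)} = \frac{1}{18 + S}$ ($D{\left(S \right)} = \frac{1}{S + 18} = \frac{1}{18 + S}$)
$X = 1309965855$ ($X = \left(-33473\right) \left(-39135\right) = 1309965855$)
$\left(- 236 \left(p{\left(10,1 \right)} - 38\right) + X\right) + D{\left(-276 \right)} = \left(- 236 \left(10 - 38\right) + 1309965855\right) + \frac{1}{18 - 276} = \left(\left(-236\right) \left(-28\right) + 1309965855\right) + \frac{1}{-258} = \left(6608 + 1309965855\right) - \frac{1}{258} = 1309972463 - \frac{1}{258} = \frac{337972895453}{258}$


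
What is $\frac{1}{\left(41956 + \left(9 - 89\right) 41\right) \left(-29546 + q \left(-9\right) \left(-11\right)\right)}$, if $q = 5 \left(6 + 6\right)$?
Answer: $- \frac{1}{912985656} \approx -1.0953 \cdot 10^{-9}$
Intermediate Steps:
$q = 60$ ($q = 5 \cdot 12 = 60$)
$\frac{1}{\left(41956 + \left(9 - 89\right) 41\right) \left(-29546 + q \left(-9\right) \left(-11\right)\right)} = \frac{1}{\left(41956 + \left(9 - 89\right) 41\right) \left(-29546 + 60 \left(-9\right) \left(-11\right)\right)} = \frac{1}{\left(41956 - 3280\right) \left(-29546 - -5940\right)} = \frac{1}{\left(41956 - 3280\right) \left(-29546 + 5940\right)} = \frac{1}{38676 \left(-23606\right)} = \frac{1}{-912985656} = - \frac{1}{912985656}$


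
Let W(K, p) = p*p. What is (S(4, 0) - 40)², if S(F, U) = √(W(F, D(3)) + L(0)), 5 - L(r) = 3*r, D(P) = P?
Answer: (40 - √14)² ≈ 1314.7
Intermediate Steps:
W(K, p) = p²
L(r) = 5 - 3*r
S(F, U) = √14 (S(F, U) = √(3² + (5 - 3*0)) = √(9 + (5 + 0)) = √(9 + 5) = √14)
(S(4, 0) - 40)² = (√14 - 40)² = (-40 + √14)²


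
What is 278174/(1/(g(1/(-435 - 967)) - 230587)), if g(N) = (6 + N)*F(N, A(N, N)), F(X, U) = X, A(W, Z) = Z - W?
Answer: -63040172694503433/982802 ≈ -6.4143e+10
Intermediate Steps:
g(N) = N*(6 + N) (g(N) = (6 + N)*N = N*(6 + N))
278174/(1/(g(1/(-435 - 967)) - 230587)) = 278174/(1/((6 + 1/(-435 - 967))/(-435 - 967) - 230587)) = 278174/(1/((6 + 1/(-1402))/(-1402) - 230587)) = 278174/(1/(-(6 - 1/1402)/1402 - 230587)) = 278174/(1/(-1/1402*8411/1402 - 230587)) = 278174/(1/(-8411/1965604 - 230587)) = 278174/(1/(-453242737959/1965604)) = 278174/(-1965604/453242737959) = 278174*(-453242737959/1965604) = -63040172694503433/982802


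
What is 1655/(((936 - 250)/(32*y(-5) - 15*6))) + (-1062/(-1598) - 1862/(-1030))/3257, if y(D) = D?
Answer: -277254900738813/459690879235 ≈ -603.13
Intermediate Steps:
1655/(((936 - 250)/(32*y(-5) - 15*6))) + (-1062/(-1598) - 1862/(-1030))/3257 = 1655/(((936 - 250)/(32*(-5) - 15*6))) + (-1062/(-1598) - 1862/(-1030))/3257 = 1655/((686/(-160 - 90))) + (-1062*(-1/1598) - 1862*(-1/1030))*(1/3257) = 1655/((686/(-250))) + (531/799 + 931/515)*(1/3257) = 1655/((686*(-1/250))) + (1017334/411485)*(1/3257) = 1655/(-343/125) + 1017334/1340206645 = 1655*(-125/343) + 1017334/1340206645 = -206875/343 + 1017334/1340206645 = -277254900738813/459690879235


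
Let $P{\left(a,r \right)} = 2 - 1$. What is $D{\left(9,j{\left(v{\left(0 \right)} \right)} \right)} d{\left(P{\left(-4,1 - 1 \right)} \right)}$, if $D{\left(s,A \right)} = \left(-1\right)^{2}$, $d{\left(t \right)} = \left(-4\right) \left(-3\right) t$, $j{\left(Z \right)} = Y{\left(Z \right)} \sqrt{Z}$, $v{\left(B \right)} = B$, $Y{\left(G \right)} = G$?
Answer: $12$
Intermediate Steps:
$P{\left(a,r \right)} = 1$ ($P{\left(a,r \right)} = 2 - 1 = 1$)
$j{\left(Z \right)} = Z^{\frac{3}{2}}$ ($j{\left(Z \right)} = Z \sqrt{Z} = Z^{\frac{3}{2}}$)
$d{\left(t \right)} = 12 t$
$D{\left(s,A \right)} = 1$
$D{\left(9,j{\left(v{\left(0 \right)} \right)} \right)} d{\left(P{\left(-4,1 - 1 \right)} \right)} = 1 \cdot 12 \cdot 1 = 1 \cdot 12 = 12$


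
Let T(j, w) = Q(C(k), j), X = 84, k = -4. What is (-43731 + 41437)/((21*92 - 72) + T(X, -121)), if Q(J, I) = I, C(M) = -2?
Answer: -1147/972 ≈ -1.1800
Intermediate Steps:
T(j, w) = j
(-43731 + 41437)/((21*92 - 72) + T(X, -121)) = (-43731 + 41437)/((21*92 - 72) + 84) = -2294/((1932 - 72) + 84) = -2294/(1860 + 84) = -2294/1944 = -2294*1/1944 = -1147/972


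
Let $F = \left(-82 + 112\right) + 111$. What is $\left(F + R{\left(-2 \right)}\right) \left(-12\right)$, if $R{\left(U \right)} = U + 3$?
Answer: $-1704$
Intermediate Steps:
$R{\left(U \right)} = 3 + U$
$F = 141$ ($F = 30 + 111 = 141$)
$\left(F + R{\left(-2 \right)}\right) \left(-12\right) = \left(141 + \left(3 - 2\right)\right) \left(-12\right) = \left(141 + 1\right) \left(-12\right) = 142 \left(-12\right) = -1704$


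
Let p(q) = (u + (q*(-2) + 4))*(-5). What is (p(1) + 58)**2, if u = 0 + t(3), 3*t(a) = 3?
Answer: 1849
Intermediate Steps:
t(a) = 1 (t(a) = (1/3)*3 = 1)
u = 1 (u = 0 + 1 = 1)
p(q) = -25 + 10*q (p(q) = (1 + (q*(-2) + 4))*(-5) = (1 + (-2*q + 4))*(-5) = (1 + (4 - 2*q))*(-5) = (5 - 2*q)*(-5) = -25 + 10*q)
(p(1) + 58)**2 = ((-25 + 10*1) + 58)**2 = ((-25 + 10) + 58)**2 = (-15 + 58)**2 = 43**2 = 1849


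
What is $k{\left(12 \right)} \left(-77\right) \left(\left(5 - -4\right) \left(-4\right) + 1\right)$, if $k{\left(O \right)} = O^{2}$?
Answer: $388080$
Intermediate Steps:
$k{\left(12 \right)} \left(-77\right) \left(\left(5 - -4\right) \left(-4\right) + 1\right) = 12^{2} \left(-77\right) \left(\left(5 - -4\right) \left(-4\right) + 1\right) = 144 \left(-77\right) \left(\left(5 + 4\right) \left(-4\right) + 1\right) = - 11088 \left(9 \left(-4\right) + 1\right) = - 11088 \left(-36 + 1\right) = \left(-11088\right) \left(-35\right) = 388080$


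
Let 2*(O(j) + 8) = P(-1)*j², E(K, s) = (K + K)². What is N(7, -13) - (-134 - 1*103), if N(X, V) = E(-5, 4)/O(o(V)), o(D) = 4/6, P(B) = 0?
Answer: 449/2 ≈ 224.50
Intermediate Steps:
o(D) = ⅔ (o(D) = 4*(⅙) = ⅔)
E(K, s) = 4*K² (E(K, s) = (2*K)² = 4*K²)
O(j) = -8 (O(j) = -8 + (0*j²)/2 = -8 + (½)*0 = -8 + 0 = -8)
N(X, V) = -25/2 (N(X, V) = (4*(-5)²)/(-8) = (4*25)*(-⅛) = 100*(-⅛) = -25/2)
N(7, -13) - (-134 - 1*103) = -25/2 - (-134 - 1*103) = -25/2 - (-134 - 103) = -25/2 - 1*(-237) = -25/2 + 237 = 449/2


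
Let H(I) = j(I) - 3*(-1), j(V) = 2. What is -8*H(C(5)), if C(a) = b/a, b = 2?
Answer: -40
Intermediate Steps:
C(a) = 2/a
H(I) = 5 (H(I) = 2 - 3*(-1) = 2 + 3 = 5)
-8*H(C(5)) = -8*5 = -40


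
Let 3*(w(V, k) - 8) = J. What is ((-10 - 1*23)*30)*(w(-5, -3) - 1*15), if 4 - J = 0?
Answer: 5610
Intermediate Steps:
J = 4 (J = 4 - 1*0 = 4 + 0 = 4)
w(V, k) = 28/3 (w(V, k) = 8 + (⅓)*4 = 8 + 4/3 = 28/3)
((-10 - 1*23)*30)*(w(-5, -3) - 1*15) = ((-10 - 1*23)*30)*(28/3 - 1*15) = ((-10 - 23)*30)*(28/3 - 15) = -33*30*(-17/3) = -990*(-17/3) = 5610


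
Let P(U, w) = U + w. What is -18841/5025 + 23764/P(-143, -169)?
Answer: -267719/3350 ≈ -79.916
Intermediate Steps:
-18841/5025 + 23764/P(-143, -169) = -18841/5025 + 23764/(-143 - 169) = -18841*1/5025 + 23764/(-312) = -18841/5025 + 23764*(-1/312) = -18841/5025 - 457/6 = -267719/3350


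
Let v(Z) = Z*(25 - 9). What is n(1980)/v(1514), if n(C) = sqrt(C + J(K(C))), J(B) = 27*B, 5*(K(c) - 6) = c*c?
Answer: 3*sqrt(2352478)/24224 ≈ 0.18995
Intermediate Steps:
K(c) = 6 + c**2/5 (K(c) = 6 + (c*c)/5 = 6 + c**2/5)
v(Z) = 16*Z (v(Z) = Z*16 = 16*Z)
n(C) = sqrt(162 + C + 27*C**2/5) (n(C) = sqrt(C + 27*(6 + C**2/5)) = sqrt(C + (162 + 27*C**2/5)) = sqrt(162 + C + 27*C**2/5))
n(1980)/v(1514) = (sqrt(4050 + 25*1980 + 135*1980**2)/5)/((16*1514)) = (sqrt(4050 + 49500 + 135*3920400)/5)/24224 = (sqrt(4050 + 49500 + 529254000)/5)*(1/24224) = (sqrt(529307550)/5)*(1/24224) = ((15*sqrt(2352478))/5)*(1/24224) = (3*sqrt(2352478))*(1/24224) = 3*sqrt(2352478)/24224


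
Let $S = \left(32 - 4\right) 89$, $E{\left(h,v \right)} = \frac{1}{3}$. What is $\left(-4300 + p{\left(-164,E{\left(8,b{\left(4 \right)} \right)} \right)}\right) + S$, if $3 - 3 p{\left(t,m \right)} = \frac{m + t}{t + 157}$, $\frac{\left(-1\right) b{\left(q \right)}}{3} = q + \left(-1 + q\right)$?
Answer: $- \frac{114332}{63} \approx -1814.8$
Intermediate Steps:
$b{\left(q \right)} = 3 - 6 q$ ($b{\left(q \right)} = - 3 \left(q + \left(-1 + q\right)\right) = - 3 \left(-1 + 2 q\right) = 3 - 6 q$)
$E{\left(h,v \right)} = \frac{1}{3}$
$p{\left(t,m \right)} = 1 - \frac{m + t}{3 \left(157 + t\right)}$ ($p{\left(t,m \right)} = 1 - \frac{\left(m + t\right) \frac{1}{t + 157}}{3} = 1 - \frac{\left(m + t\right) \frac{1}{157 + t}}{3} = 1 - \frac{\frac{1}{157 + t} \left(m + t\right)}{3} = 1 - \frac{m + t}{3 \left(157 + t\right)}$)
$S = 2492$ ($S = 28 \cdot 89 = 2492$)
$\left(-4300 + p{\left(-164,E{\left(8,b{\left(4 \right)} \right)} \right)}\right) + S = \left(-4300 + \frac{471 - \frac{1}{3} + 2 \left(-164\right)}{3 \left(157 - 164\right)}\right) + 2492 = \left(-4300 + \frac{471 - \frac{1}{3} - 328}{3 \left(-7\right)}\right) + 2492 = \left(-4300 + \frac{1}{3} \left(- \frac{1}{7}\right) \frac{428}{3}\right) + 2492 = \left(-4300 - \frac{428}{63}\right) + 2492 = - \frac{271328}{63} + 2492 = - \frac{114332}{63}$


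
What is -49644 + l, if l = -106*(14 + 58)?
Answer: -57276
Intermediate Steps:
l = -7632 (l = -106*72 = -7632)
-49644 + l = -49644 - 7632 = -57276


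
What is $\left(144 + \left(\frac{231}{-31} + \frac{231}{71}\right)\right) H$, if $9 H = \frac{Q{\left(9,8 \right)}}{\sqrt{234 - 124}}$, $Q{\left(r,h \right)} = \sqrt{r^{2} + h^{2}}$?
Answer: $\frac{51284 \sqrt{638}}{72633} \approx 17.834$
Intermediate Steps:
$Q{\left(r,h \right)} = \sqrt{h^{2} + r^{2}}$
$H = \frac{\sqrt{638}}{198}$ ($H = \frac{\sqrt{8^{2} + 9^{2}} \frac{1}{\sqrt{234 - 124}}}{9} = \frac{\sqrt{64 + 81} \frac{1}{\sqrt{110}}}{9} = \frac{\sqrt{145} \frac{\sqrt{110}}{110}}{9} = \frac{\frac{1}{22} \sqrt{638}}{9} = \frac{\sqrt{638}}{198} \approx 0.12757$)
$\left(144 + \left(\frac{231}{-31} + \frac{231}{71}\right)\right) H = \left(144 + \left(\frac{231}{-31} + \frac{231}{71}\right)\right) \frac{\sqrt{638}}{198} = \left(144 + \left(231 \left(- \frac{1}{31}\right) + 231 \cdot \frac{1}{71}\right)\right) \frac{\sqrt{638}}{198} = \left(144 + \left(- \frac{231}{31} + \frac{231}{71}\right)\right) \frac{\sqrt{638}}{198} = \left(144 - \frac{9240}{2201}\right) \frac{\sqrt{638}}{198} = \frac{307704 \frac{\sqrt{638}}{198}}{2201} = \frac{51284 \sqrt{638}}{72633}$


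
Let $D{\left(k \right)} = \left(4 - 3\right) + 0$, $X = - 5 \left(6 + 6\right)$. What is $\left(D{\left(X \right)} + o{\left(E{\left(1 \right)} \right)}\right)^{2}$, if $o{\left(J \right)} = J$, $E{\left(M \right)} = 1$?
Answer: $4$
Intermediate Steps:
$X = -60$ ($X = \left(-5\right) 12 = -60$)
$D{\left(k \right)} = 1$ ($D{\left(k \right)} = 1 + 0 = 1$)
$\left(D{\left(X \right)} + o{\left(E{\left(1 \right)} \right)}\right)^{2} = \left(1 + 1\right)^{2} = 2^{2} = 4$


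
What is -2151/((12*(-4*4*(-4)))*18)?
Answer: -239/1536 ≈ -0.15560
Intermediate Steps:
-2151/((12*(-4*4*(-4)))*18) = -2151/((12*(-16*(-4)))*18) = -2151/((12*64)*18) = -2151/(768*18) = -2151/13824 = -2151*1/13824 = -239/1536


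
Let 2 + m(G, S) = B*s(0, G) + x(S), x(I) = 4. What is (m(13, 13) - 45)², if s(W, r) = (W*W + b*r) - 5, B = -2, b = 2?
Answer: 7225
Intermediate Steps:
s(W, r) = -5 + W² + 2*r (s(W, r) = (W*W + 2*r) - 5 = (W² + 2*r) - 5 = -5 + W² + 2*r)
m(G, S) = 12 - 4*G (m(G, S) = -2 + (-2*(-5 + 0² + 2*G) + 4) = -2 + (-2*(-5 + 0 + 2*G) + 4) = -2 + (-2*(-5 + 2*G) + 4) = -2 + ((10 - 4*G) + 4) = -2 + (14 - 4*G) = 12 - 4*G)
(m(13, 13) - 45)² = ((12 - 4*13) - 45)² = ((12 - 52) - 45)² = (-40 - 45)² = (-85)² = 7225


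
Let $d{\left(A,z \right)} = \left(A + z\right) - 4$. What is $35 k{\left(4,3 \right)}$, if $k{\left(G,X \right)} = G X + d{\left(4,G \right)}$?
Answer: $560$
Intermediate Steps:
$d{\left(A,z \right)} = -4 + A + z$
$k{\left(G,X \right)} = G + G X$ ($k{\left(G,X \right)} = G X + \left(-4 + 4 + G\right) = G X + G = G + G X$)
$35 k{\left(4,3 \right)} = 35 \cdot 4 \left(1 + 3\right) = 35 \cdot 4 \cdot 4 = 35 \cdot 16 = 560$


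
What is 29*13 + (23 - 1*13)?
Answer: 387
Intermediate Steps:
29*13 + (23 - 1*13) = 377 + (23 - 13) = 377 + 10 = 387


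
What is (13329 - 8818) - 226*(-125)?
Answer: 32761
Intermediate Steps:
(13329 - 8818) - 226*(-125) = 4511 + 28250 = 32761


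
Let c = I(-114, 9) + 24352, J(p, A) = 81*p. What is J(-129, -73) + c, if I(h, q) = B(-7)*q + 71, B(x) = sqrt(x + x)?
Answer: 13974 + 9*I*sqrt(14) ≈ 13974.0 + 33.675*I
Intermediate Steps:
B(x) = sqrt(2)*sqrt(x) (B(x) = sqrt(2*x) = sqrt(2)*sqrt(x))
I(h, q) = 71 + I*q*sqrt(14) (I(h, q) = (sqrt(2)*sqrt(-7))*q + 71 = (sqrt(2)*(I*sqrt(7)))*q + 71 = (I*sqrt(14))*q + 71 = I*q*sqrt(14) + 71 = 71 + I*q*sqrt(14))
c = 24423 + 9*I*sqrt(14) (c = (71 + I*9*sqrt(14)) + 24352 = (71 + 9*I*sqrt(14)) + 24352 = 24423 + 9*I*sqrt(14) ≈ 24423.0 + 33.675*I)
J(-129, -73) + c = 81*(-129) + (24423 + 9*I*sqrt(14)) = -10449 + (24423 + 9*I*sqrt(14)) = 13974 + 9*I*sqrt(14)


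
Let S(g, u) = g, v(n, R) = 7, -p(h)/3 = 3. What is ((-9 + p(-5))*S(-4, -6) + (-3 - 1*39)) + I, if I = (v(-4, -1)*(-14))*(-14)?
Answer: 1402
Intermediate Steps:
p(h) = -9 (p(h) = -3*3 = -9)
I = 1372 (I = (7*(-14))*(-14) = -98*(-14) = 1372)
((-9 + p(-5))*S(-4, -6) + (-3 - 1*39)) + I = ((-9 - 9)*(-4) + (-3 - 1*39)) + 1372 = (-18*(-4) + (-3 - 39)) + 1372 = (72 - 42) + 1372 = 30 + 1372 = 1402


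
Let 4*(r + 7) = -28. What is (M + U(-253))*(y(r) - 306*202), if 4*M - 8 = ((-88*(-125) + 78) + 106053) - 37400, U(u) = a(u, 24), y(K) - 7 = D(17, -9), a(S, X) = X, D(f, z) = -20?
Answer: -4935798875/4 ≈ -1.2339e+9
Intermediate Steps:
r = -14 (r = -7 + (1/4)*(-28) = -7 - 7 = -14)
y(K) = -13 (y(K) = 7 - 20 = -13)
U(u) = 24
M = 79739/4 (M = 2 + (((-88*(-125) + 78) + 106053) - 37400)/4 = 2 + (((11000 + 78) + 106053) - 37400)/4 = 2 + ((11078 + 106053) - 37400)/4 = 2 + (117131 - 37400)/4 = 2 + (1/4)*79731 = 2 + 79731/4 = 79739/4 ≈ 19935.)
(M + U(-253))*(y(r) - 306*202) = (79739/4 + 24)*(-13 - 306*202) = 79835*(-13 - 61812)/4 = (79835/4)*(-61825) = -4935798875/4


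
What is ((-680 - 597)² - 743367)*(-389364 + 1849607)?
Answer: 1295764148966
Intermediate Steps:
((-680 - 597)² - 743367)*(-389364 + 1849607) = ((-1277)² - 743367)*1460243 = (1630729 - 743367)*1460243 = 887362*1460243 = 1295764148966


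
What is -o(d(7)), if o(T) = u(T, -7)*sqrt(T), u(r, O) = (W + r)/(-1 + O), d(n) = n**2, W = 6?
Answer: 385/8 ≈ 48.125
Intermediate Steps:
u(r, O) = (6 + r)/(-1 + O)
o(T) = sqrt(T)*(-3/4 - T/8) (o(T) = ((6 + T)/(-1 - 7))*sqrt(T) = ((6 + T)/(-8))*sqrt(T) = (-(6 + T)/8)*sqrt(T) = (-3/4 - T/8)*sqrt(T) = sqrt(T)*(-3/4 - T/8))
-o(d(7)) = -sqrt(7**2)*(-6 - 1*7**2)/8 = -sqrt(49)*(-6 - 1*49)/8 = -7*(-6 - 49)/8 = -7*(-55)/8 = -1*(-385/8) = 385/8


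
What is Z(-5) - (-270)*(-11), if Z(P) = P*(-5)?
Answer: -2945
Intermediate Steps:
Z(P) = -5*P
Z(-5) - (-270)*(-11) = -5*(-5) - (-270)*(-11) = 25 - 90*33 = 25 - 2970 = -2945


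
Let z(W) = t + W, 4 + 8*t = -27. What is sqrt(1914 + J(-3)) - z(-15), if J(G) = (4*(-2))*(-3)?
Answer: 151/8 + sqrt(1938) ≈ 62.898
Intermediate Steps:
t = -31/8 (t = -1/2 + (1/8)*(-27) = -1/2 - 27/8 = -31/8 ≈ -3.8750)
J(G) = 24 (J(G) = -8*(-3) = 24)
z(W) = -31/8 + W
sqrt(1914 + J(-3)) - z(-15) = sqrt(1914 + 24) - (-31/8 - 15) = sqrt(1938) - 1*(-151/8) = sqrt(1938) + 151/8 = 151/8 + sqrt(1938)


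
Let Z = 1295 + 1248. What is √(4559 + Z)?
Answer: √7102 ≈ 84.273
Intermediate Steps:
Z = 2543
√(4559 + Z) = √(4559 + 2543) = √7102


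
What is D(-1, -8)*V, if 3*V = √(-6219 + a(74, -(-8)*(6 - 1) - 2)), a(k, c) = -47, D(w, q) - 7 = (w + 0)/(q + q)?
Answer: 113*I*√6266/48 ≈ 186.35*I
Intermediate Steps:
D(w, q) = 7 + w/(2*q) (D(w, q) = 7 + (w + 0)/(q + q) = 7 + w/((2*q)) = 7 + w*(1/(2*q)) = 7 + w/(2*q))
V = I*√6266/3 (V = √(-6219 - 47)/3 = √(-6266)/3 = (I*√6266)/3 = I*√6266/3 ≈ 26.386*I)
D(-1, -8)*V = (7 + (½)*(-1)/(-8))*(I*√6266/3) = (7 + (½)*(-1)*(-⅛))*(I*√6266/3) = (7 + 1/16)*(I*√6266/3) = 113*(I*√6266/3)/16 = 113*I*√6266/48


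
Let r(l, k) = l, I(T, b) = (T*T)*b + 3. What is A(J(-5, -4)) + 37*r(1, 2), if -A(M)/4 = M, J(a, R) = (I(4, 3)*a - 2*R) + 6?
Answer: 1001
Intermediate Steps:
I(T, b) = 3 + b*T² (I(T, b) = T²*b + 3 = b*T² + 3 = 3 + b*T²)
J(a, R) = 6 - 2*R + 51*a (J(a, R) = ((3 + 3*4²)*a - 2*R) + 6 = ((3 + 3*16)*a - 2*R) + 6 = ((3 + 48)*a - 2*R) + 6 = (51*a - 2*R) + 6 = (-2*R + 51*a) + 6 = 6 - 2*R + 51*a)
A(M) = -4*M
A(J(-5, -4)) + 37*r(1, 2) = -4*(6 - 2*(-4) + 51*(-5)) + 37*1 = -4*(6 + 8 - 255) + 37 = -4*(-241) + 37 = 964 + 37 = 1001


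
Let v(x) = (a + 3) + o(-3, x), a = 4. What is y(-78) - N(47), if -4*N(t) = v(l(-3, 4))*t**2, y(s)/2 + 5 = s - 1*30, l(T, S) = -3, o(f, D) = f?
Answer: 1983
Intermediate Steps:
y(s) = -70 + 2*s (y(s) = -10 + 2*(s - 1*30) = -10 + 2*(s - 30) = -10 + 2*(-30 + s) = -10 + (-60 + 2*s) = -70 + 2*s)
v(x) = 4 (v(x) = (4 + 3) - 3 = 7 - 3 = 4)
N(t) = -t**2
y(-78) - N(47) = (-70 + 2*(-78)) - (-1)*47**2 = (-70 - 156) - (-1)*2209 = -226 - 1*(-2209) = -226 + 2209 = 1983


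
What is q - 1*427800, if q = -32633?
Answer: -460433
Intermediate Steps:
q - 1*427800 = -32633 - 1*427800 = -32633 - 427800 = -460433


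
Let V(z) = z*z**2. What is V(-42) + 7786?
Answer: -66302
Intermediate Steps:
V(z) = z**3
V(-42) + 7786 = (-42)**3 + 7786 = -74088 + 7786 = -66302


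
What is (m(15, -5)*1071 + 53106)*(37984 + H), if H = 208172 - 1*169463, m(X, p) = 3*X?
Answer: 7769077593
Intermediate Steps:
H = 38709 (H = 208172 - 169463 = 38709)
(m(15, -5)*1071 + 53106)*(37984 + H) = ((3*15)*1071 + 53106)*(37984 + 38709) = (45*1071 + 53106)*76693 = (48195 + 53106)*76693 = 101301*76693 = 7769077593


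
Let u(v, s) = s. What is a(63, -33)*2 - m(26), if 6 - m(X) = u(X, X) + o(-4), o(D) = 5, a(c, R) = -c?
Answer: -101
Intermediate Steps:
m(X) = 1 - X (m(X) = 6 - (X + 5) = 6 - (5 + X) = 6 + (-5 - X) = 1 - X)
a(63, -33)*2 - m(26) = -1*63*2 - (1 - 1*26) = -63*2 - (1 - 26) = -126 - 1*(-25) = -126 + 25 = -101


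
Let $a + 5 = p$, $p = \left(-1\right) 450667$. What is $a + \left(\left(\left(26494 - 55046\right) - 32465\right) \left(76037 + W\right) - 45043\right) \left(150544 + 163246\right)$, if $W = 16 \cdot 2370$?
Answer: $-2181894618963152$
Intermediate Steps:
$W = 37920$
$p = -450667$
$a = -450672$ ($a = -5 - 450667 = -450672$)
$a + \left(\left(\left(26494 - 55046\right) - 32465\right) \left(76037 + W\right) - 45043\right) \left(150544 + 163246\right) = -450672 + \left(\left(\left(26494 - 55046\right) - 32465\right) \left(76037 + 37920\right) - 45043\right) \left(150544 + 163246\right) = -450672 + \left(\left(-28552 - 32465\right) 113957 - 45043\right) 313790 = -450672 + \left(\left(-61017\right) 113957 - 45043\right) 313790 = -450672 + \left(-6953314269 - 45043\right) 313790 = -450672 - 2181894618512480 = -2181894618963152$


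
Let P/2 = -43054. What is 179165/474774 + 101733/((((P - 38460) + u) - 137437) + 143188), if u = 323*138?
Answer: -34998436247/35248646082 ≈ -0.99290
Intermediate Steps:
P = -86108 (P = 2*(-43054) = -86108)
u = 44574
179165/474774 + 101733/((((P - 38460) + u) - 137437) + 143188) = 179165/474774 + 101733/((((-86108 - 38460) + 44574) - 137437) + 143188) = 179165*(1/474774) + 101733/(((-124568 + 44574) - 137437) + 143188) = 179165/474774 + 101733/((-79994 - 137437) + 143188) = 179165/474774 + 101733/(-217431 + 143188) = 179165/474774 + 101733/(-74243) = 179165/474774 + 101733*(-1/74243) = 179165/474774 - 101733/74243 = -34998436247/35248646082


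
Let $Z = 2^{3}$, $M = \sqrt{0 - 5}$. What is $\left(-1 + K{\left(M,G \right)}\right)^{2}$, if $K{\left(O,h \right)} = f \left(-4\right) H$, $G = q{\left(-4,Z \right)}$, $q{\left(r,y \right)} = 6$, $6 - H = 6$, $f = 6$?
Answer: $1$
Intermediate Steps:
$H = 0$ ($H = 6 - 6 = 0$)
$M = i \sqrt{5}$ ($M = \sqrt{-5} = i \sqrt{5} \approx 2.2361 i$)
$Z = 8$
$G = 6$
$K{\left(O,h \right)} = 0$ ($K{\left(O,h \right)} = 6 \left(-4\right) 0 = \left(-24\right) 0 = 0$)
$\left(-1 + K{\left(M,G \right)}\right)^{2} = \left(-1 + 0\right)^{2} = \left(-1\right)^{2} = 1$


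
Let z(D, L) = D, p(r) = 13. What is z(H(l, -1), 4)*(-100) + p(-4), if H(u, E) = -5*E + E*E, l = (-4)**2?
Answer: -587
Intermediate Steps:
l = 16
H(u, E) = E**2 - 5*E (H(u, E) = -5*E + E**2 = E**2 - 5*E)
z(H(l, -1), 4)*(-100) + p(-4) = -(-5 - 1)*(-100) + 13 = -1*(-6)*(-100) + 13 = 6*(-100) + 13 = -600 + 13 = -587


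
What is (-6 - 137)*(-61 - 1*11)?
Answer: 10296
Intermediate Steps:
(-6 - 137)*(-61 - 1*11) = -143*(-61 - 11) = -143*(-72) = 10296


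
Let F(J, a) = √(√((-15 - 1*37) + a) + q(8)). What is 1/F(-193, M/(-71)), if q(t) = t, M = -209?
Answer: √71/√(568 + 9*I*√3053) ≈ 0.28706 - 0.10791*I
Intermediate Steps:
F(J, a) = √(8 + √(-52 + a)) (F(J, a) = √(√((-15 - 1*37) + a) + 8) = √(√((-15 - 37) + a) + 8) = √(√(-52 + a) + 8) = √(8 + √(-52 + a)))
1/F(-193, M/(-71)) = 1/(√(8 + √(-52 - 209/(-71)))) = 1/(√(8 + √(-52 - 209*(-1/71)))) = 1/(√(8 + √(-52 + 209/71))) = 1/(√(8 + √(-3483/71))) = 1/(√(8 + 9*I*√3053/71)) = (8 + 9*I*√3053/71)^(-½)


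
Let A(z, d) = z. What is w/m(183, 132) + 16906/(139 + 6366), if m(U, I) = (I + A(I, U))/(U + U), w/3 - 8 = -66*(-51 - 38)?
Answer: 3501382447/143110 ≈ 24466.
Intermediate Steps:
w = 17646 (w = 24 + 3*(-66*(-51 - 38)) = 24 + 3*(-66*(-89)) = 24 + 3*5874 = 24 + 17622 = 17646)
m(U, I) = I/U (m(U, I) = (I + I)/(U + U) = (2*I)/((2*U)) = (2*I)*(1/(2*U)) = I/U)
w/m(183, 132) + 16906/(139 + 6366) = 17646/((132/183)) + 16906/(139 + 6366) = 17646/((132*(1/183))) + 16906/6505 = 17646/(44/61) + 16906*(1/6505) = 17646*(61/44) + 16906/6505 = 538203/22 + 16906/6505 = 3501382447/143110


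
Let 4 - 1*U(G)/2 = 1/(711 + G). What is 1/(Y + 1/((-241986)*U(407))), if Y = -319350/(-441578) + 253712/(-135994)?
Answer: -16242844826019517998/18555995584039369901 ≈ -0.87534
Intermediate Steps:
Y = -17150988409/15012989633 (Y = -319350*(-1/441578) + 253712*(-1/135994) = 159675/220789 - 126856/67997 = -17150988409/15012989633 ≈ -1.1424)
U(G) = 8 - 2/(711 + G)
1/(Y + 1/((-241986)*U(407))) = 1/(-17150988409/15012989633 + 1/((-241986)*((2*(2843 + 4*407)/(711 + 407))))) = 1/(-17150988409/15012989633 - 559/(2843 + 1628)/241986) = 1/(-17150988409/15012989633 - 1/(241986*(2*(1/1118)*4471))) = 1/(-17150988409/15012989633 - 1/(241986*4471/559)) = 1/(-17150988409/15012989633 - 1/241986*559/4471) = 1/(-17150988409/15012989633 - 559/1081919406) = 1/(-18555995584039369901/16242844826019517998) = -16242844826019517998/18555995584039369901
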